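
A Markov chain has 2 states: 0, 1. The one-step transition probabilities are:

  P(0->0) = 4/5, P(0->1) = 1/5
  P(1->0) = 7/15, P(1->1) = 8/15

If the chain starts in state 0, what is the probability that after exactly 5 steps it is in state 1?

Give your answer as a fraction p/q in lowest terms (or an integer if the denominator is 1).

Answer: 121/405

Derivation:
Computing P^5 by repeated multiplication:
P^1 =
  0: [4/5, 1/5]
  1: [7/15, 8/15]
P^2 =
  0: [11/15, 4/15]
  1: [28/45, 17/45]
P^3 =
  0: [32/45, 13/45]
  1: [91/135, 44/135]
P^4 =
  0: [19/27, 8/27]
  1: [56/81, 25/81]
P^5 =
  0: [284/405, 121/405]
  1: [847/1215, 368/1215]

(P^5)[0 -> 1] = 121/405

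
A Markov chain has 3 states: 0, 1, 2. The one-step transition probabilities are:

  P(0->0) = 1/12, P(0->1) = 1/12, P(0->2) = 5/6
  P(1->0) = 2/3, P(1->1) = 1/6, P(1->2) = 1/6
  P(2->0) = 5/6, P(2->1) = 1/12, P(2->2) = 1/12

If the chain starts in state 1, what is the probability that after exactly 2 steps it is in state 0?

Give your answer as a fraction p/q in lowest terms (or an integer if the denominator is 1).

Computing P^2 by repeated multiplication:
P^1 =
  0: [1/12, 1/12, 5/6]
  1: [2/3, 1/6, 1/6]
  2: [5/6, 1/12, 1/12]
P^2 =
  0: [109/144, 13/144, 11/72]
  1: [11/36, 7/72, 43/72]
  2: [7/36, 13/144, 103/144]

(P^2)[1 -> 0] = 11/36

Answer: 11/36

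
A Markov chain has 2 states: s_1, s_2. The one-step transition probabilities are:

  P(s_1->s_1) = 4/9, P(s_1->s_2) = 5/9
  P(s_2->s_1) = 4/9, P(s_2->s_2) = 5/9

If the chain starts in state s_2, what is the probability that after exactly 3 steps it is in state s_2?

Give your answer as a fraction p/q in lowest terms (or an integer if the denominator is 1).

Computing P^3 by repeated multiplication:
P^1 =
  s_1: [4/9, 5/9]
  s_2: [4/9, 5/9]
P^2 =
  s_1: [4/9, 5/9]
  s_2: [4/9, 5/9]
P^3 =
  s_1: [4/9, 5/9]
  s_2: [4/9, 5/9]

(P^3)[s_2 -> s_2] = 5/9

Answer: 5/9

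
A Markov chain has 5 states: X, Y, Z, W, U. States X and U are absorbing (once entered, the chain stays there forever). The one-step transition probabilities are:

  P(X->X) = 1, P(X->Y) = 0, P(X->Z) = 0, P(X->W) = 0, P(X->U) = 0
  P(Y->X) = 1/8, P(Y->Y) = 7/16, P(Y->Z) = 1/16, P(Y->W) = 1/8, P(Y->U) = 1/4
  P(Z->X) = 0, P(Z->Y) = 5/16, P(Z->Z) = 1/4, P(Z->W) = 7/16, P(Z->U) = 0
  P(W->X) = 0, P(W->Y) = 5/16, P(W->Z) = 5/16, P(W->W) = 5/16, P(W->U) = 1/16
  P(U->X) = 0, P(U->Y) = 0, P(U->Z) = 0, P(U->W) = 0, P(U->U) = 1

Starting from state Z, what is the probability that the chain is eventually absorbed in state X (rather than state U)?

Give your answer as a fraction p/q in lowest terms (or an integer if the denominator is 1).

Let a_i = P(absorbed in X | start in state i).
Boundary conditions: a_X = 1, a_U = 0.
For each transient state i, a_i = sum_j P(i->j) * a_j:
  a_Y = 1/8*a_X + 7/16*a_Y + 1/16*a_Z + 1/8*a_W + 1/4*a_U
  a_Z = 0*a_X + 5/16*a_Y + 1/4*a_Z + 7/16*a_W + 0*a_U
  a_W = 0*a_X + 5/16*a_Y + 5/16*a_Z + 5/16*a_W + 1/16*a_U

Substituting a_X = 1 and a_U = 0, rearrange to (I - Q) a = r where r[i] = P(i -> X):
  [9/16, -1/16, -1/8] . (a_Y, a_Z, a_W) = 1/8
  [-5/16, 3/4, -7/16] . (a_Y, a_Z, a_W) = 0
  [-5/16, -5/16, 11/16] . (a_Y, a_Z, a_W) = 0

Solving yields:
  a_Y = 194/613
  a_Z = 180/613
  a_W = 170/613

Starting state is Z, so the absorption probability is a_Z = 180/613.

Answer: 180/613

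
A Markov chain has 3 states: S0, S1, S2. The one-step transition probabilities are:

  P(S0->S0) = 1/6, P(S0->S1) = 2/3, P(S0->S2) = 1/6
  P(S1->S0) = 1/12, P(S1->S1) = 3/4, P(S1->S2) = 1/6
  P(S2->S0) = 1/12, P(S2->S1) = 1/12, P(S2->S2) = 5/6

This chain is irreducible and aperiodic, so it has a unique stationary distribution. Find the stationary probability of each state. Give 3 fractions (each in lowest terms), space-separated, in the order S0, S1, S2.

Answer: 1/11 9/22 1/2

Derivation:
The stationary distribution satisfies pi = pi * P, i.e.:
  pi_S0 = 1/6*pi_S0 + 1/12*pi_S1 + 1/12*pi_S2
  pi_S1 = 2/3*pi_S0 + 3/4*pi_S1 + 1/12*pi_S2
  pi_S2 = 1/6*pi_S0 + 1/6*pi_S1 + 5/6*pi_S2
with normalization: pi_S0 + pi_S1 + pi_S2 = 1.

Using the first 2 balance equations plus normalization, the linear system A*pi = b is:
  [-5/6, 1/12, 1/12] . pi = 0
  [2/3, -1/4, 1/12] . pi = 0
  [1, 1, 1] . pi = 1

Solving yields:
  pi_S0 = 1/11
  pi_S1 = 9/22
  pi_S2 = 1/2

Verification (pi * P):
  1/11*1/6 + 9/22*1/12 + 1/2*1/12 = 1/11 = pi_S0  (ok)
  1/11*2/3 + 9/22*3/4 + 1/2*1/12 = 9/22 = pi_S1  (ok)
  1/11*1/6 + 9/22*1/6 + 1/2*5/6 = 1/2 = pi_S2  (ok)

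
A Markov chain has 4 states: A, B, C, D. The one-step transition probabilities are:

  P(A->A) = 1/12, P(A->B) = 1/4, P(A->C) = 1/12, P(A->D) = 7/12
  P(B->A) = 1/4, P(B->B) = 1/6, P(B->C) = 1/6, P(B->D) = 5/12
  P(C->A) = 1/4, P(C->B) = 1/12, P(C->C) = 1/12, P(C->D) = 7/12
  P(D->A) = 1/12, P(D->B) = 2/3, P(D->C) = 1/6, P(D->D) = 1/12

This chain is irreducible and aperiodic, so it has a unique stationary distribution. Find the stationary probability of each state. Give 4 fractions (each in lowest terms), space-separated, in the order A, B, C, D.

Answer: 243/1480 509/1480 209/1480 519/1480

Derivation:
The stationary distribution satisfies pi = pi * P, i.e.:
  pi_A = 1/12*pi_A + 1/4*pi_B + 1/4*pi_C + 1/12*pi_D
  pi_B = 1/4*pi_A + 1/6*pi_B + 1/12*pi_C + 2/3*pi_D
  pi_C = 1/12*pi_A + 1/6*pi_B + 1/12*pi_C + 1/6*pi_D
  pi_D = 7/12*pi_A + 5/12*pi_B + 7/12*pi_C + 1/12*pi_D
with normalization: pi_A + pi_B + pi_C + pi_D = 1.

Using the first 3 balance equations plus normalization, the linear system A*pi = b is:
  [-11/12, 1/4, 1/4, 1/12] . pi = 0
  [1/4, -5/6, 1/12, 2/3] . pi = 0
  [1/12, 1/6, -11/12, 1/6] . pi = 0
  [1, 1, 1, 1] . pi = 1

Solving yields:
  pi_A = 243/1480
  pi_B = 509/1480
  pi_C = 209/1480
  pi_D = 519/1480

Verification (pi * P):
  243/1480*1/12 + 509/1480*1/4 + 209/1480*1/4 + 519/1480*1/12 = 243/1480 = pi_A  (ok)
  243/1480*1/4 + 509/1480*1/6 + 209/1480*1/12 + 519/1480*2/3 = 509/1480 = pi_B  (ok)
  243/1480*1/12 + 509/1480*1/6 + 209/1480*1/12 + 519/1480*1/6 = 209/1480 = pi_C  (ok)
  243/1480*7/12 + 509/1480*5/12 + 209/1480*7/12 + 519/1480*1/12 = 519/1480 = pi_D  (ok)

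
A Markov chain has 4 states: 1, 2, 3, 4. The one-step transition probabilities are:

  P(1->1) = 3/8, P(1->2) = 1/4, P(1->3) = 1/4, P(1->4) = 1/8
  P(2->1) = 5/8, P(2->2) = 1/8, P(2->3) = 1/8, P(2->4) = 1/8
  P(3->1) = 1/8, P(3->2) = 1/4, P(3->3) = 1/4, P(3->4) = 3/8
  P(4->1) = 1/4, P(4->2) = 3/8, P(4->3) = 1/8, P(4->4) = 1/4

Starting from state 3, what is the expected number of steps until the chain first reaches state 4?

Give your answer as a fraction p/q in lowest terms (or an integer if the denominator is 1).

Let h_i = expected steps to first reach 4 from state i.
Boundary: h_4 = 0.
First-step equations for the other states:
  h_1 = 1 + 3/8*h_1 + 1/4*h_2 + 1/4*h_3 + 1/8*h_4
  h_2 = 1 + 5/8*h_1 + 1/8*h_2 + 1/8*h_3 + 1/8*h_4
  h_3 = 1 + 1/8*h_1 + 1/4*h_2 + 1/4*h_3 + 3/8*h_4

Substituting h_4 = 0 and rearranging gives the linear system (I - Q) h = 1:
  [5/8, -1/4, -1/4] . (h_1, h_2, h_3) = 1
  [-5/8, 7/8, -1/8] . (h_1, h_2, h_3) = 1
  [-1/8, -1/4, 3/4] . (h_1, h_2, h_3) = 1

Solving yields:
  h_1 = 72/13
  h_2 = 74/13
  h_3 = 54/13

Starting state is 3, so the expected hitting time is h_3 = 54/13.

Answer: 54/13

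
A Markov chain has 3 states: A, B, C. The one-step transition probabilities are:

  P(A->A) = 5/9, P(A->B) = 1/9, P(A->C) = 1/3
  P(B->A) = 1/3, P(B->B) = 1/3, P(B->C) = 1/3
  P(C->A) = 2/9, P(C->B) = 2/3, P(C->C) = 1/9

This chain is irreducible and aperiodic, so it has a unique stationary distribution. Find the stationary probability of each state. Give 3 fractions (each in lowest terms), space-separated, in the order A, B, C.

The stationary distribution satisfies pi = pi * P, i.e.:
  pi_A = 5/9*pi_A + 1/3*pi_B + 2/9*pi_C
  pi_B = 1/9*pi_A + 1/3*pi_B + 2/3*pi_C
  pi_C = 1/3*pi_A + 1/3*pi_B + 1/9*pi_C
with normalization: pi_A + pi_B + pi_C = 1.

Using the first 2 balance equations plus normalization, the linear system A*pi = b is:
  [-4/9, 1/3, 2/9] . pi = 0
  [1/9, -2/3, 2/3] . pi = 0
  [1, 1, 1] . pi = 1

Solving yields:
  pi_A = 30/77
  pi_B = 26/77
  pi_C = 3/11

Verification (pi * P):
  30/77*5/9 + 26/77*1/3 + 3/11*2/9 = 30/77 = pi_A  (ok)
  30/77*1/9 + 26/77*1/3 + 3/11*2/3 = 26/77 = pi_B  (ok)
  30/77*1/3 + 26/77*1/3 + 3/11*1/9 = 3/11 = pi_C  (ok)

Answer: 30/77 26/77 3/11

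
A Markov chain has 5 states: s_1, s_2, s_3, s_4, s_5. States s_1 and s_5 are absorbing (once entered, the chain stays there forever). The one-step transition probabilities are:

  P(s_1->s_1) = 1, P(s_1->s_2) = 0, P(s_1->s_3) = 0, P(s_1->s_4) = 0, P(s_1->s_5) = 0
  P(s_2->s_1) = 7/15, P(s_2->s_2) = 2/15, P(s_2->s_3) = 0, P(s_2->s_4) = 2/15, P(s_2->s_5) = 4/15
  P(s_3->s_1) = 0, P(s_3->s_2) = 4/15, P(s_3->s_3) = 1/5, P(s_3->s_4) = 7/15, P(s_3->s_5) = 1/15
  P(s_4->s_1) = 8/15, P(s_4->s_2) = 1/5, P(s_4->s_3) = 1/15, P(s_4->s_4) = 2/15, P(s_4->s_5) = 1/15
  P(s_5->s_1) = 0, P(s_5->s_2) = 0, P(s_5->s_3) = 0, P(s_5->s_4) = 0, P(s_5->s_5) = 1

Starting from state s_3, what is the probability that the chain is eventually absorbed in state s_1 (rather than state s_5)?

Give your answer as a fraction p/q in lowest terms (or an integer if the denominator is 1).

Let a_i = P(absorbed in s_1 | start in state i).
Boundary conditions: a_s_1 = 1, a_s_5 = 0.
For each transient state i, a_i = sum_j P(i->j) * a_j:
  a_s_2 = 7/15*a_s_1 + 2/15*a_s_2 + 0*a_s_3 + 2/15*a_s_4 + 4/15*a_s_5
  a_s_3 = 0*a_s_1 + 4/15*a_s_2 + 1/5*a_s_3 + 7/15*a_s_4 + 1/15*a_s_5
  a_s_4 = 8/15*a_s_1 + 1/5*a_s_2 + 1/15*a_s_3 + 2/15*a_s_4 + 1/15*a_s_5

Substituting a_s_1 = 1 and a_s_5 = 0, rearrange to (I - Q) a = r where r[i] = P(i -> s_1):
  [13/15, 0, -2/15] . (a_s_2, a_s_3, a_s_4) = 7/15
  [-4/15, 4/5, -7/15] . (a_s_2, a_s_3, a_s_4) = 0
  [-1/5, -1/15, 13/15] . (a_s_2, a_s_3, a_s_4) = 8/15

Solving yields:
  a_s_2 = 1235/1857
  a_s_3 = 1303/1857
  a_s_4 = 1528/1857

Starting state is s_3, so the absorption probability is a_s_3 = 1303/1857.

Answer: 1303/1857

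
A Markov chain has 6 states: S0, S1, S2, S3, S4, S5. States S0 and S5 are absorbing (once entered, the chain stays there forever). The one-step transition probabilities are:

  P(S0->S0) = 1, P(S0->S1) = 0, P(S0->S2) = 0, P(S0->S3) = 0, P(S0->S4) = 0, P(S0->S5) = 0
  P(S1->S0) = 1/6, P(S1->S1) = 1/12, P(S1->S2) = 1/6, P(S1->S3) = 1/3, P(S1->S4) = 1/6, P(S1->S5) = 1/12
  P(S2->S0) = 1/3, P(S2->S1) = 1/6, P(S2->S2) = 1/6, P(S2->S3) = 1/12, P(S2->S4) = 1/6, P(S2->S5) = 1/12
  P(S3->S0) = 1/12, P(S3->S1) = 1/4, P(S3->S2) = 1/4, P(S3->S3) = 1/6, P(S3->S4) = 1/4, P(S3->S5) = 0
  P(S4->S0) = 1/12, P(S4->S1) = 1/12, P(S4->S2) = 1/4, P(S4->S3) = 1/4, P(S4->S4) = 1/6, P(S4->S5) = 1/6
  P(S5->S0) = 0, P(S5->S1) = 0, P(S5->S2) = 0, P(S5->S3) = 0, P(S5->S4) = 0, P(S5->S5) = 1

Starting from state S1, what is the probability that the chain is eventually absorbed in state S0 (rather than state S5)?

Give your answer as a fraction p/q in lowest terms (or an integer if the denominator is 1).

Let a_i = P(absorbed in S0 | start in state i).
Boundary conditions: a_S0 = 1, a_S5 = 0.
For each transient state i, a_i = sum_j P(i->j) * a_j:
  a_S1 = 1/6*a_S0 + 1/12*a_S1 + 1/6*a_S2 + 1/3*a_S3 + 1/6*a_S4 + 1/12*a_S5
  a_S2 = 1/3*a_S0 + 1/6*a_S1 + 1/6*a_S2 + 1/12*a_S3 + 1/6*a_S4 + 1/12*a_S5
  a_S3 = 1/12*a_S0 + 1/4*a_S1 + 1/4*a_S2 + 1/6*a_S3 + 1/4*a_S4 + 0*a_S5
  a_S4 = 1/12*a_S0 + 1/12*a_S1 + 1/4*a_S2 + 1/4*a_S3 + 1/6*a_S4 + 1/6*a_S5

Substituting a_S0 = 1 and a_S5 = 0, rearrange to (I - Q) a = r where r[i] = P(i -> S0):
  [11/12, -1/6, -1/3, -1/6] . (a_S1, a_S2, a_S3, a_S4) = 1/6
  [-1/6, 5/6, -1/12, -1/6] . (a_S1, a_S2, a_S3, a_S4) = 1/3
  [-1/4, -1/4, 5/6, -1/4] . (a_S1, a_S2, a_S3, a_S4) = 1/12
  [-1/12, -1/4, -1/4, 5/6] . (a_S1, a_S2, a_S3, a_S4) = 1/12

Solving yields:
  a_S1 = 4108/6085
  a_S2 = 4403/6085
  a_S3 = 4246/6085
  a_S4 = 3614/6085

Starting state is S1, so the absorption probability is a_S1 = 4108/6085.

Answer: 4108/6085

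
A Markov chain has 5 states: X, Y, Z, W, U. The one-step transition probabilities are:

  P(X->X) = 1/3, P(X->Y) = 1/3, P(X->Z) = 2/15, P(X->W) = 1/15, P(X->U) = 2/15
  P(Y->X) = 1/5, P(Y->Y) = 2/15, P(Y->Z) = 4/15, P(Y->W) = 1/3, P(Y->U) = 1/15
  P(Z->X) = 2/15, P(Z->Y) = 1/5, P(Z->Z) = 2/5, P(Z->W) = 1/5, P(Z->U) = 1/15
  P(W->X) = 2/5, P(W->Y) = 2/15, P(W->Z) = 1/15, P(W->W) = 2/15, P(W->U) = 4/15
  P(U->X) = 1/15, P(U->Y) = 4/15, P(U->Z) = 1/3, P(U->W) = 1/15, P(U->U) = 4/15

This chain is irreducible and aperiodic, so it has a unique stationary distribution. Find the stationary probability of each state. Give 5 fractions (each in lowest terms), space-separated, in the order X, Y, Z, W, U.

The stationary distribution satisfies pi = pi * P, i.e.:
  pi_X = 1/3*pi_X + 1/5*pi_Y + 2/15*pi_Z + 2/5*pi_W + 1/15*pi_U
  pi_Y = 1/3*pi_X + 2/15*pi_Y + 1/5*pi_Z + 2/15*pi_W + 4/15*pi_U
  pi_Z = 2/15*pi_X + 4/15*pi_Y + 2/5*pi_Z + 1/15*pi_W + 1/3*pi_U
  pi_W = 1/15*pi_X + 1/3*pi_Y + 1/5*pi_Z + 2/15*pi_W + 1/15*pi_U
  pi_U = 2/15*pi_X + 1/15*pi_Y + 1/15*pi_Z + 4/15*pi_W + 4/15*pi_U
with normalization: pi_X + pi_Y + pi_Z + pi_W + pi_U = 1.

Using the first 4 balance equations plus normalization, the linear system A*pi = b is:
  [-2/3, 1/5, 2/15, 2/5, 1/15] . pi = 0
  [1/3, -13/15, 1/5, 2/15, 4/15] . pi = 0
  [2/15, 4/15, -3/5, 1/15, 1/3] . pi = 0
  [1/15, 1/3, 1/5, -13/15, 1/15] . pi = 0
  [1, 1, 1, 1, 1] . pi = 1

Solving yields:
  pi_X = 143/626
  pi_Y = 403/1878
  pi_Z = 230/939
  pi_W = 105/626
  pi_U = 271/1878

Verification (pi * P):
  143/626*1/3 + 403/1878*1/5 + 230/939*2/15 + 105/626*2/5 + 271/1878*1/15 = 143/626 = pi_X  (ok)
  143/626*1/3 + 403/1878*2/15 + 230/939*1/5 + 105/626*2/15 + 271/1878*4/15 = 403/1878 = pi_Y  (ok)
  143/626*2/15 + 403/1878*4/15 + 230/939*2/5 + 105/626*1/15 + 271/1878*1/3 = 230/939 = pi_Z  (ok)
  143/626*1/15 + 403/1878*1/3 + 230/939*1/5 + 105/626*2/15 + 271/1878*1/15 = 105/626 = pi_W  (ok)
  143/626*2/15 + 403/1878*1/15 + 230/939*1/15 + 105/626*4/15 + 271/1878*4/15 = 271/1878 = pi_U  (ok)

Answer: 143/626 403/1878 230/939 105/626 271/1878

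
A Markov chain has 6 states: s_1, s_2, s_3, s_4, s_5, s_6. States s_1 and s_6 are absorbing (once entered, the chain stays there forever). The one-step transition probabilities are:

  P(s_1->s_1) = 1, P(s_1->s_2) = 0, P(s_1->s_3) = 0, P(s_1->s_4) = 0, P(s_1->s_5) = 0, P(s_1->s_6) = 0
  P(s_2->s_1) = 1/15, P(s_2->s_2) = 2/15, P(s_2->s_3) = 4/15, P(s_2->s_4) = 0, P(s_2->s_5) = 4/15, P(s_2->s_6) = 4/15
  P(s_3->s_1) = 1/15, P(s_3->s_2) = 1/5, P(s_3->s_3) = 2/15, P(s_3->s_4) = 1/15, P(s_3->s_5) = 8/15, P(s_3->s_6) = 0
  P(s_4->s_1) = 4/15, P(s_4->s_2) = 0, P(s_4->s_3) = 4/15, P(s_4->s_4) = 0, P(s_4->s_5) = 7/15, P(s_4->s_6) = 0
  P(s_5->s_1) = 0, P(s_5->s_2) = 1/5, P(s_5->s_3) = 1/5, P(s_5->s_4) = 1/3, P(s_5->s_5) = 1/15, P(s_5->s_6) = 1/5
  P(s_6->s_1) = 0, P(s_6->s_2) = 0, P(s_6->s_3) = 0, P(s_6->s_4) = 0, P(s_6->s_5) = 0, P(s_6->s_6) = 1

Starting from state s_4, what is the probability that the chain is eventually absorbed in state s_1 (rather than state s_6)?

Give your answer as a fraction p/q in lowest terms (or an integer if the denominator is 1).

Answer: 8029/15118

Derivation:
Let a_i = P(absorbed in s_1 | start in state i).
Boundary conditions: a_s_1 = 1, a_s_6 = 0.
For each transient state i, a_i = sum_j P(i->j) * a_j:
  a_s_2 = 1/15*a_s_1 + 2/15*a_s_2 + 4/15*a_s_3 + 0*a_s_4 + 4/15*a_s_5 + 4/15*a_s_6
  a_s_3 = 1/15*a_s_1 + 1/5*a_s_2 + 2/15*a_s_3 + 1/15*a_s_4 + 8/15*a_s_5 + 0*a_s_6
  a_s_4 = 4/15*a_s_1 + 0*a_s_2 + 4/15*a_s_3 + 0*a_s_4 + 7/15*a_s_5 + 0*a_s_6
  a_s_5 = 0*a_s_1 + 1/5*a_s_2 + 1/5*a_s_3 + 1/3*a_s_4 + 1/15*a_s_5 + 1/5*a_s_6

Substituting a_s_1 = 1 and a_s_6 = 0, rearrange to (I - Q) a = r where r[i] = P(i -> s_1):
  [13/15, -4/15, 0, -4/15] . (a_s_2, a_s_3, a_s_4, a_s_5) = 1/15
  [-1/5, 13/15, -1/15, -8/15] . (a_s_2, a_s_3, a_s_4, a_s_5) = 1/15
  [0, -4/15, 1, -7/15] . (a_s_2, a_s_3, a_s_4, a_s_5) = 4/15
  [-1/5, -1/5, -1/3, 14/15] . (a_s_2, a_s_3, a_s_4, a_s_5) = 0

Solving yields:
  a_s_2 = 2295/7559
  a_s_3 = 6001/15118
  a_s_4 = 8029/15118
  a_s_5 = 5137/15118

Starting state is s_4, so the absorption probability is a_s_4 = 8029/15118.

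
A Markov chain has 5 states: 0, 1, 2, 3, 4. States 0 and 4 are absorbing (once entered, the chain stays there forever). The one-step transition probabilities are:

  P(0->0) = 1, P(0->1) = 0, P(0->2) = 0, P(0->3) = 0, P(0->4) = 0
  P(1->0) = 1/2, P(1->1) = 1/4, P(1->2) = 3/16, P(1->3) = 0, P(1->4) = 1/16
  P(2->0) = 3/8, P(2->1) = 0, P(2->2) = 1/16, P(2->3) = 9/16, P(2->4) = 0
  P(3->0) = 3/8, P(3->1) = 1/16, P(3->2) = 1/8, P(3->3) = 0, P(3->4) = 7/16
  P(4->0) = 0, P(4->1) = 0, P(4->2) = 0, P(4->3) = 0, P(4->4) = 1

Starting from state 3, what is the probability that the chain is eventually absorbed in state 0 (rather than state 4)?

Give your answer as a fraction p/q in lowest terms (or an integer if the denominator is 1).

Answer: 454/879

Derivation:
Let a_i = P(absorbed in 0 | start in state i).
Boundary conditions: a_0 = 1, a_4 = 0.
For each transient state i, a_i = sum_j P(i->j) * a_j:
  a_1 = 1/2*a_0 + 1/4*a_1 + 3/16*a_2 + 0*a_3 + 1/16*a_4
  a_2 = 3/8*a_0 + 0*a_1 + 1/16*a_2 + 9/16*a_3 + 0*a_4
  a_3 = 3/8*a_0 + 1/16*a_1 + 1/8*a_2 + 0*a_3 + 7/16*a_4

Substituting a_0 = 1 and a_4 = 0, rearrange to (I - Q) a = r where r[i] = P(i -> 0):
  [3/4, -3/16, 0] . (a_1, a_2, a_3) = 1/2
  [0, 15/16, -9/16] . (a_1, a_2, a_3) = 3/8
  [-1/16, -1/8, 1] . (a_1, a_2, a_3) = 3/8

Solving yields:
  a_1 = 742/879
  a_2 = 208/293
  a_3 = 454/879

Starting state is 3, so the absorption probability is a_3 = 454/879.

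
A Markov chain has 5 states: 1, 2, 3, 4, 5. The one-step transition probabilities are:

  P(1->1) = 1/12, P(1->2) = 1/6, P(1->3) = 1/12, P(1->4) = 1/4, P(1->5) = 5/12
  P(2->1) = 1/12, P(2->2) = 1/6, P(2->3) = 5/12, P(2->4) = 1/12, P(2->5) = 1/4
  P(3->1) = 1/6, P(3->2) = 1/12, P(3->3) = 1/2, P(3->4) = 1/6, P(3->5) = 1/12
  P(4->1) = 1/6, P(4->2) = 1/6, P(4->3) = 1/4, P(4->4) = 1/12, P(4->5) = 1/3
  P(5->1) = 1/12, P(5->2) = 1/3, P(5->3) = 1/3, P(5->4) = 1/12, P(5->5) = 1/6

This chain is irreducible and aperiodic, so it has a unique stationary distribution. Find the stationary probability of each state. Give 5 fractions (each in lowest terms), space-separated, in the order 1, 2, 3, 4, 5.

Answer: 2639/21102 1197/7034 3862/10551 1421/10551 2153/10551

Derivation:
The stationary distribution satisfies pi = pi * P, i.e.:
  pi_1 = 1/12*pi_1 + 1/12*pi_2 + 1/6*pi_3 + 1/6*pi_4 + 1/12*pi_5
  pi_2 = 1/6*pi_1 + 1/6*pi_2 + 1/12*pi_3 + 1/6*pi_4 + 1/3*pi_5
  pi_3 = 1/12*pi_1 + 5/12*pi_2 + 1/2*pi_3 + 1/4*pi_4 + 1/3*pi_5
  pi_4 = 1/4*pi_1 + 1/12*pi_2 + 1/6*pi_3 + 1/12*pi_4 + 1/12*pi_5
  pi_5 = 5/12*pi_1 + 1/4*pi_2 + 1/12*pi_3 + 1/3*pi_4 + 1/6*pi_5
with normalization: pi_1 + pi_2 + pi_3 + pi_4 + pi_5 = 1.

Using the first 4 balance equations plus normalization, the linear system A*pi = b is:
  [-11/12, 1/12, 1/6, 1/6, 1/12] . pi = 0
  [1/6, -5/6, 1/12, 1/6, 1/3] . pi = 0
  [1/12, 5/12, -1/2, 1/4, 1/3] . pi = 0
  [1/4, 1/12, 1/6, -11/12, 1/12] . pi = 0
  [1, 1, 1, 1, 1] . pi = 1

Solving yields:
  pi_1 = 2639/21102
  pi_2 = 1197/7034
  pi_3 = 3862/10551
  pi_4 = 1421/10551
  pi_5 = 2153/10551

Verification (pi * P):
  2639/21102*1/12 + 1197/7034*1/12 + 3862/10551*1/6 + 1421/10551*1/6 + 2153/10551*1/12 = 2639/21102 = pi_1  (ok)
  2639/21102*1/6 + 1197/7034*1/6 + 3862/10551*1/12 + 1421/10551*1/6 + 2153/10551*1/3 = 1197/7034 = pi_2  (ok)
  2639/21102*1/12 + 1197/7034*5/12 + 3862/10551*1/2 + 1421/10551*1/4 + 2153/10551*1/3 = 3862/10551 = pi_3  (ok)
  2639/21102*1/4 + 1197/7034*1/12 + 3862/10551*1/6 + 1421/10551*1/12 + 2153/10551*1/12 = 1421/10551 = pi_4  (ok)
  2639/21102*5/12 + 1197/7034*1/4 + 3862/10551*1/12 + 1421/10551*1/3 + 2153/10551*1/6 = 2153/10551 = pi_5  (ok)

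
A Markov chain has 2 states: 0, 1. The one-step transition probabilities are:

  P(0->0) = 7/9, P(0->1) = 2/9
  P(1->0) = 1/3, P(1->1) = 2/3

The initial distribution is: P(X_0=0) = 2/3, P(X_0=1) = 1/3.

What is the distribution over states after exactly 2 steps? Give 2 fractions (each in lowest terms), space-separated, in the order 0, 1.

Answer: 149/243 94/243

Derivation:
Propagating the distribution step by step (d_{t+1} = d_t * P):
d_0 = (0=2/3, 1=1/3)
  d_1[0] = 2/3*7/9 + 1/3*1/3 = 17/27
  d_1[1] = 2/3*2/9 + 1/3*2/3 = 10/27
d_1 = (0=17/27, 1=10/27)
  d_2[0] = 17/27*7/9 + 10/27*1/3 = 149/243
  d_2[1] = 17/27*2/9 + 10/27*2/3 = 94/243
d_2 = (0=149/243, 1=94/243)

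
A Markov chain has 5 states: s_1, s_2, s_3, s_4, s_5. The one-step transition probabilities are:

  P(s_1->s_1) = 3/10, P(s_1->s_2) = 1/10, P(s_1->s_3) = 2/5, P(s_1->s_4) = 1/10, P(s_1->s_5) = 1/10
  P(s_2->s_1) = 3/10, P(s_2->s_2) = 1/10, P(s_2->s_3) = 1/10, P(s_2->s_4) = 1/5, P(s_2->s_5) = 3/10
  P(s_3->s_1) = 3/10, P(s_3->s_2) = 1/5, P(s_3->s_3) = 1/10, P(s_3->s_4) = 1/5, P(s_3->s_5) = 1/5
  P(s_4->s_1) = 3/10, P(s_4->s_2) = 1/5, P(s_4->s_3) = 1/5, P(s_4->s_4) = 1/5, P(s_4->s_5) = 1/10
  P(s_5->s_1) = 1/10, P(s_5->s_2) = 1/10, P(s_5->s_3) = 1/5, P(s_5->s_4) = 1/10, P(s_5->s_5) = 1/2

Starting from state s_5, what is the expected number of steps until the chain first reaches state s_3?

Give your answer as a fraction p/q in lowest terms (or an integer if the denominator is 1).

Answer: 3560/803

Derivation:
Let h_i = expected steps to first reach s_3 from state i.
Boundary: h_s_3 = 0.
First-step equations for the other states:
  h_s_1 = 1 + 3/10*h_s_1 + 1/10*h_s_2 + 2/5*h_s_3 + 1/10*h_s_4 + 1/10*h_s_5
  h_s_2 = 1 + 3/10*h_s_1 + 1/10*h_s_2 + 1/10*h_s_3 + 1/5*h_s_4 + 3/10*h_s_5
  h_s_4 = 1 + 3/10*h_s_1 + 1/5*h_s_2 + 1/5*h_s_3 + 1/5*h_s_4 + 1/10*h_s_5
  h_s_5 = 1 + 1/10*h_s_1 + 1/10*h_s_2 + 1/5*h_s_3 + 1/10*h_s_4 + 1/2*h_s_5

Substituting h_s_3 = 0 and rearranging gives the linear system (I - Q) h = 1:
  [7/10, -1/10, -1/10, -1/10] . (h_s_1, h_s_2, h_s_4, h_s_5) = 1
  [-3/10, 9/10, -1/5, -3/10] . (h_s_1, h_s_2, h_s_4, h_s_5) = 1
  [-3/10, -1/5, 4/5, -1/10] . (h_s_1, h_s_2, h_s_4, h_s_5) = 1
  [-1/10, -1/10, -1/10, 1/2] . (h_s_1, h_s_2, h_s_4, h_s_5) = 1

Solving yields:
  h_s_1 = 2670/803
  h_s_2 = 3720/803
  h_s_4 = 3380/803
  h_s_5 = 3560/803

Starting state is s_5, so the expected hitting time is h_s_5 = 3560/803.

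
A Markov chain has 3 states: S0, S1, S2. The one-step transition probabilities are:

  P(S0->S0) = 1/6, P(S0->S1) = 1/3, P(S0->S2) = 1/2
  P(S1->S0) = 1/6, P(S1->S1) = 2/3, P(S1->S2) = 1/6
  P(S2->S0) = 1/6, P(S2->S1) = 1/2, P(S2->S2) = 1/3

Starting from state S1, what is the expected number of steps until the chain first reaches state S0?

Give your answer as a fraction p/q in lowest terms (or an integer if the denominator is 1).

Let h_i = expected steps to first reach S0 from state i.
Boundary: h_S0 = 0.
First-step equations for the other states:
  h_S1 = 1 + 1/6*h_S0 + 2/3*h_S1 + 1/6*h_S2
  h_S2 = 1 + 1/6*h_S0 + 1/2*h_S1 + 1/3*h_S2

Substituting h_S0 = 0 and rearranging gives the linear system (I - Q) h = 1:
  [1/3, -1/6] . (h_S1, h_S2) = 1
  [-1/2, 2/3] . (h_S1, h_S2) = 1

Solving yields:
  h_S1 = 6
  h_S2 = 6

Starting state is S1, so the expected hitting time is h_S1 = 6.

Answer: 6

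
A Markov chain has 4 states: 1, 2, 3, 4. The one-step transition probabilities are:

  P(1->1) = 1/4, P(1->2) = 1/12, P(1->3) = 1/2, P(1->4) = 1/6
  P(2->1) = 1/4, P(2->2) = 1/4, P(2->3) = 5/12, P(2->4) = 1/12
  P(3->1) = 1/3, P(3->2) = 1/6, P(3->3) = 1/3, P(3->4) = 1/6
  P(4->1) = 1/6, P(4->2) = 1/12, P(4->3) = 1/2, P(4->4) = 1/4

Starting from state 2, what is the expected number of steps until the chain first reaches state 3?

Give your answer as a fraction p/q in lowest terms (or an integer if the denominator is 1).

Let h_i = expected steps to first reach 3 from state i.
Boundary: h_3 = 0.
First-step equations for the other states:
  h_1 = 1 + 1/4*h_1 + 1/12*h_2 + 1/2*h_3 + 1/6*h_4
  h_2 = 1 + 1/4*h_1 + 1/4*h_2 + 5/12*h_3 + 1/12*h_4
  h_4 = 1 + 1/6*h_1 + 1/12*h_2 + 1/2*h_3 + 1/4*h_4

Substituting h_3 = 0 and rearranging gives the linear system (I - Q) h = 1:
  [3/4, -1/12, -1/6] . (h_1, h_2, h_4) = 1
  [-1/4, 3/4, -1/12] . (h_1, h_2, h_4) = 1
  [-1/6, -1/12, 3/4] . (h_1, h_2, h_4) = 1

Solving yields:
  h_1 = 120/59
  h_2 = 132/59
  h_4 = 120/59

Starting state is 2, so the expected hitting time is h_2 = 132/59.

Answer: 132/59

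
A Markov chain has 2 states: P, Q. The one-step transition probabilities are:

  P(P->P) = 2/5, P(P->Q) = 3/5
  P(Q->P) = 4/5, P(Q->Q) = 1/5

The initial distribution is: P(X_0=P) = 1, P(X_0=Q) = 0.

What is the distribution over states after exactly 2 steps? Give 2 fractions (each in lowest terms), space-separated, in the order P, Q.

Answer: 16/25 9/25

Derivation:
Propagating the distribution step by step (d_{t+1} = d_t * P):
d_0 = (P=1, Q=0)
  d_1[P] = 1*2/5 + 0*4/5 = 2/5
  d_1[Q] = 1*3/5 + 0*1/5 = 3/5
d_1 = (P=2/5, Q=3/5)
  d_2[P] = 2/5*2/5 + 3/5*4/5 = 16/25
  d_2[Q] = 2/5*3/5 + 3/5*1/5 = 9/25
d_2 = (P=16/25, Q=9/25)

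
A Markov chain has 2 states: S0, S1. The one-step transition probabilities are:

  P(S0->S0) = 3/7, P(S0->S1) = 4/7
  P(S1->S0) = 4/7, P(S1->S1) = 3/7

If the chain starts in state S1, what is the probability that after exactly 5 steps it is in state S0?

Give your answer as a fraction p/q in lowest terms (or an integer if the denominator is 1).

Computing P^5 by repeated multiplication:
P^1 =
  S0: [3/7, 4/7]
  S1: [4/7, 3/7]
P^2 =
  S0: [25/49, 24/49]
  S1: [24/49, 25/49]
P^3 =
  S0: [171/343, 172/343]
  S1: [172/343, 171/343]
P^4 =
  S0: [1201/2401, 1200/2401]
  S1: [1200/2401, 1201/2401]
P^5 =
  S0: [8403/16807, 8404/16807]
  S1: [8404/16807, 8403/16807]

(P^5)[S1 -> S0] = 8404/16807

Answer: 8404/16807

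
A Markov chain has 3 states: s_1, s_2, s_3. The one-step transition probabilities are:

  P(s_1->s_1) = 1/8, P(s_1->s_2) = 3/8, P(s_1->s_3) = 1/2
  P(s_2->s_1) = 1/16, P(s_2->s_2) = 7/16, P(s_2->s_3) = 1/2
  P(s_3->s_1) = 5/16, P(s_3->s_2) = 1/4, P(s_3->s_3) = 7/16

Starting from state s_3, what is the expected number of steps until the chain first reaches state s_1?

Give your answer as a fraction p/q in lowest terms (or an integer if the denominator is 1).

Let h_i = expected steps to first reach s_1 from state i.
Boundary: h_s_1 = 0.
First-step equations for the other states:
  h_s_2 = 1 + 1/16*h_s_1 + 7/16*h_s_2 + 1/2*h_s_3
  h_s_3 = 1 + 5/16*h_s_1 + 1/4*h_s_2 + 7/16*h_s_3

Substituting h_s_1 = 0 and rearranging gives the linear system (I - Q) h = 1:
  [9/16, -1/2] . (h_s_2, h_s_3) = 1
  [-1/4, 9/16] . (h_s_2, h_s_3) = 1

Solving yields:
  h_s_2 = 272/49
  h_s_3 = 208/49

Starting state is s_3, so the expected hitting time is h_s_3 = 208/49.

Answer: 208/49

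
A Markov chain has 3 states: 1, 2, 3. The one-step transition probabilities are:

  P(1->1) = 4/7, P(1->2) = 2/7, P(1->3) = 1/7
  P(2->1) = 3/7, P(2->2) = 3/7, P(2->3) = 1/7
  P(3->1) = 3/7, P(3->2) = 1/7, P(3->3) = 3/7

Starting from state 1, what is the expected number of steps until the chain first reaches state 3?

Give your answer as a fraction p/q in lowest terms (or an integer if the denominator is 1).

Let h_i = expected steps to first reach 3 from state i.
Boundary: h_3 = 0.
First-step equations for the other states:
  h_1 = 1 + 4/7*h_1 + 2/7*h_2 + 1/7*h_3
  h_2 = 1 + 3/7*h_1 + 3/7*h_2 + 1/7*h_3

Substituting h_3 = 0 and rearranging gives the linear system (I - Q) h = 1:
  [3/7, -2/7] . (h_1, h_2) = 1
  [-3/7, 4/7] . (h_1, h_2) = 1

Solving yields:
  h_1 = 7
  h_2 = 7

Starting state is 1, so the expected hitting time is h_1 = 7.

Answer: 7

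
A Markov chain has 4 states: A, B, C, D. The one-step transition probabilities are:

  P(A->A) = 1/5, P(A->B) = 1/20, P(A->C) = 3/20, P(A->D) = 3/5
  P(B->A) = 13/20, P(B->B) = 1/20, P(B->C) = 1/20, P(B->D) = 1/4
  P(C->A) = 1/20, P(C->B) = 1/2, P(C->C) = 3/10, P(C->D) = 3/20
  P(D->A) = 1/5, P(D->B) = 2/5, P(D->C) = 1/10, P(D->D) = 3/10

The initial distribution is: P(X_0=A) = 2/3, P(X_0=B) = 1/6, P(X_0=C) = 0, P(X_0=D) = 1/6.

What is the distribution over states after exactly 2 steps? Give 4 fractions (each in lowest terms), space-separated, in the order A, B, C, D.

Answer: 23/100 167/600 2/15 43/120

Derivation:
Propagating the distribution step by step (d_{t+1} = d_t * P):
d_0 = (A=2/3, B=1/6, C=0, D=1/6)
  d_1[A] = 2/3*1/5 + 1/6*13/20 + 0*1/20 + 1/6*1/5 = 11/40
  d_1[B] = 2/3*1/20 + 1/6*1/20 + 0*1/2 + 1/6*2/5 = 13/120
  d_1[C] = 2/3*3/20 + 1/6*1/20 + 0*3/10 + 1/6*1/10 = 1/8
  d_1[D] = 2/3*3/5 + 1/6*1/4 + 0*3/20 + 1/6*3/10 = 59/120
d_1 = (A=11/40, B=13/120, C=1/8, D=59/120)
  d_2[A] = 11/40*1/5 + 13/120*13/20 + 1/8*1/20 + 59/120*1/5 = 23/100
  d_2[B] = 11/40*1/20 + 13/120*1/20 + 1/8*1/2 + 59/120*2/5 = 167/600
  d_2[C] = 11/40*3/20 + 13/120*1/20 + 1/8*3/10 + 59/120*1/10 = 2/15
  d_2[D] = 11/40*3/5 + 13/120*1/4 + 1/8*3/20 + 59/120*3/10 = 43/120
d_2 = (A=23/100, B=167/600, C=2/15, D=43/120)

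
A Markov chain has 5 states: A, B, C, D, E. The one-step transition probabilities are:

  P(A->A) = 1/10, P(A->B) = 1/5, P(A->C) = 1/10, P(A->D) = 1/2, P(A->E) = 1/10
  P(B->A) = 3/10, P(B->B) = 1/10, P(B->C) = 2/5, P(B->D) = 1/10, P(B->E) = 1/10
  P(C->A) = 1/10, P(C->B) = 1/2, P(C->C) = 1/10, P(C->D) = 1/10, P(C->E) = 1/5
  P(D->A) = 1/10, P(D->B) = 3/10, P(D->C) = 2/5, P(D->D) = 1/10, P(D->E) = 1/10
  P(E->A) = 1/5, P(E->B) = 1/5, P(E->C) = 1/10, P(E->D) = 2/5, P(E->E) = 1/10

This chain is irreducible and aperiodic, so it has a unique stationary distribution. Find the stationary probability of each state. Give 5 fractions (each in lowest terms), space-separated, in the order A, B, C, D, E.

Answer: 339/2047 1089/4094 493/2047 833/4094 254/2047

Derivation:
The stationary distribution satisfies pi = pi * P, i.e.:
  pi_A = 1/10*pi_A + 3/10*pi_B + 1/10*pi_C + 1/10*pi_D + 1/5*pi_E
  pi_B = 1/5*pi_A + 1/10*pi_B + 1/2*pi_C + 3/10*pi_D + 1/5*pi_E
  pi_C = 1/10*pi_A + 2/5*pi_B + 1/10*pi_C + 2/5*pi_D + 1/10*pi_E
  pi_D = 1/2*pi_A + 1/10*pi_B + 1/10*pi_C + 1/10*pi_D + 2/5*pi_E
  pi_E = 1/10*pi_A + 1/10*pi_B + 1/5*pi_C + 1/10*pi_D + 1/10*pi_E
with normalization: pi_A + pi_B + pi_C + pi_D + pi_E = 1.

Using the first 4 balance equations plus normalization, the linear system A*pi = b is:
  [-9/10, 3/10, 1/10, 1/10, 1/5] . pi = 0
  [1/5, -9/10, 1/2, 3/10, 1/5] . pi = 0
  [1/10, 2/5, -9/10, 2/5, 1/10] . pi = 0
  [1/2, 1/10, 1/10, -9/10, 2/5] . pi = 0
  [1, 1, 1, 1, 1] . pi = 1

Solving yields:
  pi_A = 339/2047
  pi_B = 1089/4094
  pi_C = 493/2047
  pi_D = 833/4094
  pi_E = 254/2047

Verification (pi * P):
  339/2047*1/10 + 1089/4094*3/10 + 493/2047*1/10 + 833/4094*1/10 + 254/2047*1/5 = 339/2047 = pi_A  (ok)
  339/2047*1/5 + 1089/4094*1/10 + 493/2047*1/2 + 833/4094*3/10 + 254/2047*1/5 = 1089/4094 = pi_B  (ok)
  339/2047*1/10 + 1089/4094*2/5 + 493/2047*1/10 + 833/4094*2/5 + 254/2047*1/10 = 493/2047 = pi_C  (ok)
  339/2047*1/2 + 1089/4094*1/10 + 493/2047*1/10 + 833/4094*1/10 + 254/2047*2/5 = 833/4094 = pi_D  (ok)
  339/2047*1/10 + 1089/4094*1/10 + 493/2047*1/5 + 833/4094*1/10 + 254/2047*1/10 = 254/2047 = pi_E  (ok)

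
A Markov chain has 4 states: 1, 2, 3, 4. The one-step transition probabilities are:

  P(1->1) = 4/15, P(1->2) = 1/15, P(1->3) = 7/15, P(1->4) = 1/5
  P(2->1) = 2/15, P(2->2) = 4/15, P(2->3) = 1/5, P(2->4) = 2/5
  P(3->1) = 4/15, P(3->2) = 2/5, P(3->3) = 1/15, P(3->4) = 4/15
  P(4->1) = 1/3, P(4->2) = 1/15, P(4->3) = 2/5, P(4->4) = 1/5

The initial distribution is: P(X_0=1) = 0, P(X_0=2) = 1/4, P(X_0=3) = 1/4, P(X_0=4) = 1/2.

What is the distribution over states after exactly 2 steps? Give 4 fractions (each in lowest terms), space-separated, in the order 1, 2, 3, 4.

Answer: 58/225 44/225 13/45 58/225

Derivation:
Propagating the distribution step by step (d_{t+1} = d_t * P):
d_0 = (1=0, 2=1/4, 3=1/4, 4=1/2)
  d_1[1] = 0*4/15 + 1/4*2/15 + 1/4*4/15 + 1/2*1/3 = 4/15
  d_1[2] = 0*1/15 + 1/4*4/15 + 1/4*2/5 + 1/2*1/15 = 1/5
  d_1[3] = 0*7/15 + 1/4*1/5 + 1/4*1/15 + 1/2*2/5 = 4/15
  d_1[4] = 0*1/5 + 1/4*2/5 + 1/4*4/15 + 1/2*1/5 = 4/15
d_1 = (1=4/15, 2=1/5, 3=4/15, 4=4/15)
  d_2[1] = 4/15*4/15 + 1/5*2/15 + 4/15*4/15 + 4/15*1/3 = 58/225
  d_2[2] = 4/15*1/15 + 1/5*4/15 + 4/15*2/5 + 4/15*1/15 = 44/225
  d_2[3] = 4/15*7/15 + 1/5*1/5 + 4/15*1/15 + 4/15*2/5 = 13/45
  d_2[4] = 4/15*1/5 + 1/5*2/5 + 4/15*4/15 + 4/15*1/5 = 58/225
d_2 = (1=58/225, 2=44/225, 3=13/45, 4=58/225)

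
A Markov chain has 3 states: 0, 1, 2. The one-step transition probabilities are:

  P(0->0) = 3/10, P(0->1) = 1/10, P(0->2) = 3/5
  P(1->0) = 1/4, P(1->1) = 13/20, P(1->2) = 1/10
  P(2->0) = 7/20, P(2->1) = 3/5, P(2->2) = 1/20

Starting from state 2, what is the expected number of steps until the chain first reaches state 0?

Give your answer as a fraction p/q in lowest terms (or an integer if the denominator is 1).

Let h_i = expected steps to first reach 0 from state i.
Boundary: h_0 = 0.
First-step equations for the other states:
  h_1 = 1 + 1/4*h_0 + 13/20*h_1 + 1/10*h_2
  h_2 = 1 + 7/20*h_0 + 3/5*h_1 + 1/20*h_2

Substituting h_0 = 0 and rearranging gives the linear system (I - Q) h = 1:
  [7/20, -1/10] . (h_1, h_2) = 1
  [-3/5, 19/20] . (h_1, h_2) = 1

Solving yields:
  h_1 = 420/109
  h_2 = 380/109

Starting state is 2, so the expected hitting time is h_2 = 380/109.

Answer: 380/109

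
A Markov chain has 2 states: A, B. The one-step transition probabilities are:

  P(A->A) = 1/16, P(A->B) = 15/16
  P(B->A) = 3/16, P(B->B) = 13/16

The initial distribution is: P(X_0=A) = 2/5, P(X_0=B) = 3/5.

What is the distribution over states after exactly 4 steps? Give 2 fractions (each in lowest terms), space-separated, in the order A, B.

Answer: 6829/40960 34131/40960

Derivation:
Propagating the distribution step by step (d_{t+1} = d_t * P):
d_0 = (A=2/5, B=3/5)
  d_1[A] = 2/5*1/16 + 3/5*3/16 = 11/80
  d_1[B] = 2/5*15/16 + 3/5*13/16 = 69/80
d_1 = (A=11/80, B=69/80)
  d_2[A] = 11/80*1/16 + 69/80*3/16 = 109/640
  d_2[B] = 11/80*15/16 + 69/80*13/16 = 531/640
d_2 = (A=109/640, B=531/640)
  d_3[A] = 109/640*1/16 + 531/640*3/16 = 851/5120
  d_3[B] = 109/640*15/16 + 531/640*13/16 = 4269/5120
d_3 = (A=851/5120, B=4269/5120)
  d_4[A] = 851/5120*1/16 + 4269/5120*3/16 = 6829/40960
  d_4[B] = 851/5120*15/16 + 4269/5120*13/16 = 34131/40960
d_4 = (A=6829/40960, B=34131/40960)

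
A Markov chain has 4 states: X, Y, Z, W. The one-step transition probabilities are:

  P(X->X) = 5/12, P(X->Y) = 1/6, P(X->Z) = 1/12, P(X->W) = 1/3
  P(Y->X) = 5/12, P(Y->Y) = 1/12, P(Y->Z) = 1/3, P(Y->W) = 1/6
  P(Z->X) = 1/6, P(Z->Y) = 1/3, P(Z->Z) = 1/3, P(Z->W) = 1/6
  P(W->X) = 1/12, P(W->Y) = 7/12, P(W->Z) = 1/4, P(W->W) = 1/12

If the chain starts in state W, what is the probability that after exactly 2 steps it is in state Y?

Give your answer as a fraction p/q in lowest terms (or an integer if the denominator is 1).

Answer: 7/36

Derivation:
Computing P^2 by repeated multiplication:
P^1 =
  X: [5/12, 1/6, 1/12, 1/3]
  Y: [5/12, 1/12, 1/3, 1/6]
  Z: [1/6, 1/3, 1/3, 1/6]
  W: [1/12, 7/12, 1/4, 1/12]
P^2 =
  X: [41/144, 11/36, 29/144, 5/24]
  Y: [5/18, 41/144, 31/144, 2/9]
  Z: [5/18, 19/72, 5/18, 13/72]
  W: [47/144, 7/36, 11/36, 25/144]

(P^2)[W -> Y] = 7/36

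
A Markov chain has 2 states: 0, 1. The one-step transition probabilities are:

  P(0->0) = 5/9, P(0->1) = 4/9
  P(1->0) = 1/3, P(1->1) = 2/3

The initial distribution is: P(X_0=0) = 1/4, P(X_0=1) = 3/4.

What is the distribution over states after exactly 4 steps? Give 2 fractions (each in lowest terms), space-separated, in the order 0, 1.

Answer: 2809/6561 3752/6561

Derivation:
Propagating the distribution step by step (d_{t+1} = d_t * P):
d_0 = (0=1/4, 1=3/4)
  d_1[0] = 1/4*5/9 + 3/4*1/3 = 7/18
  d_1[1] = 1/4*4/9 + 3/4*2/3 = 11/18
d_1 = (0=7/18, 1=11/18)
  d_2[0] = 7/18*5/9 + 11/18*1/3 = 34/81
  d_2[1] = 7/18*4/9 + 11/18*2/3 = 47/81
d_2 = (0=34/81, 1=47/81)
  d_3[0] = 34/81*5/9 + 47/81*1/3 = 311/729
  d_3[1] = 34/81*4/9 + 47/81*2/3 = 418/729
d_3 = (0=311/729, 1=418/729)
  d_4[0] = 311/729*5/9 + 418/729*1/3 = 2809/6561
  d_4[1] = 311/729*4/9 + 418/729*2/3 = 3752/6561
d_4 = (0=2809/6561, 1=3752/6561)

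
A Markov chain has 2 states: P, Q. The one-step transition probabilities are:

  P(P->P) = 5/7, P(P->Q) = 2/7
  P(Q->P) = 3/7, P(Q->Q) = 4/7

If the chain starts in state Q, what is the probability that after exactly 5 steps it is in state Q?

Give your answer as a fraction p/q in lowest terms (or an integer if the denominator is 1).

Answer: 6742/16807

Derivation:
Computing P^5 by repeated multiplication:
P^1 =
  P: [5/7, 2/7]
  Q: [3/7, 4/7]
P^2 =
  P: [31/49, 18/49]
  Q: [27/49, 22/49]
P^3 =
  P: [209/343, 134/343]
  Q: [201/343, 142/343]
P^4 =
  P: [1447/2401, 954/2401]
  Q: [1431/2401, 970/2401]
P^5 =
  P: [10097/16807, 6710/16807]
  Q: [10065/16807, 6742/16807]

(P^5)[Q -> Q] = 6742/16807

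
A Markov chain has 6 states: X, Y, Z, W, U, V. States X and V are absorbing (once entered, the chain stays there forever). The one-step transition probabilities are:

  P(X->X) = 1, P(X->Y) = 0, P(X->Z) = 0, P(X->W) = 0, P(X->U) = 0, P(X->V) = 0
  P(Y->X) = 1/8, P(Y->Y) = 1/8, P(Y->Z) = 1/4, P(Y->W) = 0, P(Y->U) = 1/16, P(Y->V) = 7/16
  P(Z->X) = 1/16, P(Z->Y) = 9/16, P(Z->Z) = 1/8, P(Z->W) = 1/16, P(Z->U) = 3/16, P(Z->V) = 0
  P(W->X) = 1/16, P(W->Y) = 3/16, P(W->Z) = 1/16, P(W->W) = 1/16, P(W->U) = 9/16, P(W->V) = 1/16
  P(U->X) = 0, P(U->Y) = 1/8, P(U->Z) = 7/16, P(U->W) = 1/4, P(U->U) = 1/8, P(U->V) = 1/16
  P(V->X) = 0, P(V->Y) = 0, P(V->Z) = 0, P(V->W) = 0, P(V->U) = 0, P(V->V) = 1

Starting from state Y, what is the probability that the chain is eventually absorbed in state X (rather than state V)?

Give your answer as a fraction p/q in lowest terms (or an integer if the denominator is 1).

Answer: 1259/4963

Derivation:
Let a_i = P(absorbed in X | start in state i).
Boundary conditions: a_X = 1, a_V = 0.
For each transient state i, a_i = sum_j P(i->j) * a_j:
  a_Y = 1/8*a_X + 1/8*a_Y + 1/4*a_Z + 0*a_W + 1/16*a_U + 7/16*a_V
  a_Z = 1/16*a_X + 9/16*a_Y + 1/8*a_Z + 1/16*a_W + 3/16*a_U + 0*a_V
  a_W = 1/16*a_X + 3/16*a_Y + 1/16*a_Z + 1/16*a_W + 9/16*a_U + 1/16*a_V
  a_U = 0*a_X + 1/8*a_Y + 7/16*a_Z + 1/4*a_W + 1/8*a_U + 1/16*a_V

Substituting a_X = 1 and a_V = 0, rearrange to (I - Q) a = r where r[i] = P(i -> X):
  [7/8, -1/4, 0, -1/16] . (a_Y, a_Z, a_W, a_U) = 1/8
  [-9/16, 7/8, -1/16, -3/16] . (a_Y, a_Z, a_W, a_U) = 1/16
  [-3/16, -1/16, 15/16, -9/16] . (a_Y, a_Z, a_W, a_U) = 1/16
  [-1/8, -7/16, -1/4, 7/8] . (a_Y, a_Z, a_W, a_U) = 0

Solving yields:
  a_Y = 1259/4963
  a_Z = 1574/4963
  a_W = 1530/4963
  a_U = 1404/4963

Starting state is Y, so the absorption probability is a_Y = 1259/4963.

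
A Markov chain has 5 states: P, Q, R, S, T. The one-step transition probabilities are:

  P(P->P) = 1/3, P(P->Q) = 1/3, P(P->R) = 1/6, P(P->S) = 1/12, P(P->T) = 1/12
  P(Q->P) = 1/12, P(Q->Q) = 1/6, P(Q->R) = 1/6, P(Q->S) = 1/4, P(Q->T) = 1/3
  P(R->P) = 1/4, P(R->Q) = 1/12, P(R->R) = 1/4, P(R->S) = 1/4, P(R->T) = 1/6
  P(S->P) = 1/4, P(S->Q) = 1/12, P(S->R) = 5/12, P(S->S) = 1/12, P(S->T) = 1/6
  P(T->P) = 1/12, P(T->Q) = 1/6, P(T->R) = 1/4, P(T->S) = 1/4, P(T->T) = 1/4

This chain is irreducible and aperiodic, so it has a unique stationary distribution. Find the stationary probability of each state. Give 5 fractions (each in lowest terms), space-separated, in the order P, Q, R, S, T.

The stationary distribution satisfies pi = pi * P, i.e.:
  pi_P = 1/3*pi_P + 1/12*pi_Q + 1/4*pi_R + 1/4*pi_S + 1/12*pi_T
  pi_Q = 1/3*pi_P + 1/6*pi_Q + 1/12*pi_R + 1/12*pi_S + 1/6*pi_T
  pi_R = 1/6*pi_P + 1/6*pi_Q + 1/4*pi_R + 5/12*pi_S + 1/4*pi_T
  pi_S = 1/12*pi_P + 1/4*pi_Q + 1/4*pi_R + 1/12*pi_S + 1/4*pi_T
  pi_T = 1/12*pi_P + 1/3*pi_Q + 1/6*pi_R + 1/6*pi_S + 1/4*pi_T
with normalization: pi_P + pi_Q + pi_R + pi_S + pi_T = 1.

Using the first 4 balance equations plus normalization, the linear system A*pi = b is:
  [-2/3, 1/12, 1/4, 1/4, 1/12] . pi = 0
  [1/3, -5/6, 1/12, 1/12, 1/6] . pi = 0
  [1/6, 1/6, -3/4, 5/12, 1/4] . pi = 0
  [1/12, 1/4, 1/4, -11/12, 1/4] . pi = 0
  [1, 1, 1, 1, 1] . pi = 1

Solving yields:
  pi_P = 283/1363
  pi_Q = 225/1363
  pi_R = 4765/19082
  pi_S = 3523/19082
  pi_T = 263/1363

Verification (pi * P):
  283/1363*1/3 + 225/1363*1/12 + 4765/19082*1/4 + 3523/19082*1/4 + 263/1363*1/12 = 283/1363 = pi_P  (ok)
  283/1363*1/3 + 225/1363*1/6 + 4765/19082*1/12 + 3523/19082*1/12 + 263/1363*1/6 = 225/1363 = pi_Q  (ok)
  283/1363*1/6 + 225/1363*1/6 + 4765/19082*1/4 + 3523/19082*5/12 + 263/1363*1/4 = 4765/19082 = pi_R  (ok)
  283/1363*1/12 + 225/1363*1/4 + 4765/19082*1/4 + 3523/19082*1/12 + 263/1363*1/4 = 3523/19082 = pi_S  (ok)
  283/1363*1/12 + 225/1363*1/3 + 4765/19082*1/6 + 3523/19082*1/6 + 263/1363*1/4 = 263/1363 = pi_T  (ok)

Answer: 283/1363 225/1363 4765/19082 3523/19082 263/1363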